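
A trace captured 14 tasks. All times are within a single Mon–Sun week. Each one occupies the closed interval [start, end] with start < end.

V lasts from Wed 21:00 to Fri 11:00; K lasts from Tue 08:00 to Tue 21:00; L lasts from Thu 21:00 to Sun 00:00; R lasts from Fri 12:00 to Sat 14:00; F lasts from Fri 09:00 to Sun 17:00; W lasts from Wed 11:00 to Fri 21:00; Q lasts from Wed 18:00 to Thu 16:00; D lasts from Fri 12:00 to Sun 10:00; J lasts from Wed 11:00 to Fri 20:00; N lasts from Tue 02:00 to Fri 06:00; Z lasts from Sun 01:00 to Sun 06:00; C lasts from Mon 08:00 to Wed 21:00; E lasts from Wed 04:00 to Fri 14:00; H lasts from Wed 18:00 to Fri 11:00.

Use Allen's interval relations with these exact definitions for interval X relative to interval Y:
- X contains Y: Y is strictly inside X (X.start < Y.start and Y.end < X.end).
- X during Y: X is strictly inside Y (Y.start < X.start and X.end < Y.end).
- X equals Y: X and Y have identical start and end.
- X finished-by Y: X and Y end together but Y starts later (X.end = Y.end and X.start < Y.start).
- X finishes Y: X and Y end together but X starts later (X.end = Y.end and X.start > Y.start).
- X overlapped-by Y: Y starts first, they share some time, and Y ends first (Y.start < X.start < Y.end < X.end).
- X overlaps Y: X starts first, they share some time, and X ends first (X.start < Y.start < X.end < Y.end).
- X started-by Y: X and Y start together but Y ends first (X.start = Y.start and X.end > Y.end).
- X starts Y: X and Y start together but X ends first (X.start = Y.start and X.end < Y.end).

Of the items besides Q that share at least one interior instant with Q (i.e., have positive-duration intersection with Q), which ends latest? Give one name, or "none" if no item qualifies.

Target Q = [Wed 18:00, Thu 16:00].
C [Mon 08:00, Wed 21:00] → overlaps → candidate.
D [Fri 12:00, Sun 10:00] → after → excluded.
E [Wed 04:00, Fri 14:00] → contains → candidate.
F [Fri 09:00, Sun 17:00] → after → excluded.
H [Wed 18:00, Fri 11:00] → started-by → candidate.
J [Wed 11:00, Fri 20:00] → contains → candidate.
K [Tue 08:00, Tue 21:00] → before → excluded.
L [Thu 21:00, Sun 00:00] → after → excluded.
N [Tue 02:00, Fri 06:00] → contains → candidate.
R [Fri 12:00, Sat 14:00] → after → excluded.
V [Wed 21:00, Fri 11:00] → overlapped-by → candidate.
W [Wed 11:00, Fri 21:00] → contains → candidate.
Z [Sun 01:00, Sun 06:00] → after → excluded.
Among candidates, latest end is Fri 21:00 → W.

W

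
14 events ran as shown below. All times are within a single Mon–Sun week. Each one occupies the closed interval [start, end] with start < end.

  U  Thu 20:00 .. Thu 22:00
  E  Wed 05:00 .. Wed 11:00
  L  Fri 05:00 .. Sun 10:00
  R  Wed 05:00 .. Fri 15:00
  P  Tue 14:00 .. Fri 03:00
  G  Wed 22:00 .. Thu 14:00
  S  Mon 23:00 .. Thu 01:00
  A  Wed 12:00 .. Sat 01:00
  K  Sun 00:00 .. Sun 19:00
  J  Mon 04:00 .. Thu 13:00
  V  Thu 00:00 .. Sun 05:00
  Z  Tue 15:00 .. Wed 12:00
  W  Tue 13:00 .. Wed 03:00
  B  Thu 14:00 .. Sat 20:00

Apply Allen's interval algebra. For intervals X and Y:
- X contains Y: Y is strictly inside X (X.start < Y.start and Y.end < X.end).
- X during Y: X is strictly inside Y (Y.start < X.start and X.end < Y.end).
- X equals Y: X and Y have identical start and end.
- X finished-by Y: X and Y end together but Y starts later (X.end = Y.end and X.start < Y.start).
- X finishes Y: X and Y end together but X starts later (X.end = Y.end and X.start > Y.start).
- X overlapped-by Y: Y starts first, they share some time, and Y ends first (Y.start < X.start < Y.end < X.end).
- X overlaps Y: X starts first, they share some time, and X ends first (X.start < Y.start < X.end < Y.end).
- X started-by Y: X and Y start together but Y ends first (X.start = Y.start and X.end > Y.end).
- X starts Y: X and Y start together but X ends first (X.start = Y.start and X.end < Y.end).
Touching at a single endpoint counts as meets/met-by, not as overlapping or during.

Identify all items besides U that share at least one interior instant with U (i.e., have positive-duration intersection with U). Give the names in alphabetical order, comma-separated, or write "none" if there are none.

Target U = [Thu 20:00, Thu 22:00].
A [Wed 12:00, Sat 01:00] → contains → yes.
B [Thu 14:00, Sat 20:00] → contains → yes.
E [Wed 05:00, Wed 11:00] → before → no.
G [Wed 22:00, Thu 14:00] → before → no.
J [Mon 04:00, Thu 13:00] → before → no.
K [Sun 00:00, Sun 19:00] → after → no.
L [Fri 05:00, Sun 10:00] → after → no.
P [Tue 14:00, Fri 03:00] → contains → yes.
R [Wed 05:00, Fri 15:00] → contains → yes.
S [Mon 23:00, Thu 01:00] → before → no.
V [Thu 00:00, Sun 05:00] → contains → yes.
W [Tue 13:00, Wed 03:00] → before → no.
Z [Tue 15:00, Wed 12:00] → before → no.
Result: A, B, P, R, V.

A, B, P, R, V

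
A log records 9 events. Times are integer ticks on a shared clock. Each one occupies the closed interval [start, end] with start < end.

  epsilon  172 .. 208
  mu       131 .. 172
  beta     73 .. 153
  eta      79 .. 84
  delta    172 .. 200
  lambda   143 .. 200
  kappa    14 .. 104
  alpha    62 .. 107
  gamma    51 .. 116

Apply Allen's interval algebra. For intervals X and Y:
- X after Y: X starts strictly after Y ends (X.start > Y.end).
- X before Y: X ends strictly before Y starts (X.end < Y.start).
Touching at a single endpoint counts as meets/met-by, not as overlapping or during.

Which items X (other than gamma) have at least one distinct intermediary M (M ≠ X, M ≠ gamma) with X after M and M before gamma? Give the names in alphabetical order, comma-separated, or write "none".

Target gamma = [51, 116].
Intermediaries M with M before gamma: none.
Union: none.

none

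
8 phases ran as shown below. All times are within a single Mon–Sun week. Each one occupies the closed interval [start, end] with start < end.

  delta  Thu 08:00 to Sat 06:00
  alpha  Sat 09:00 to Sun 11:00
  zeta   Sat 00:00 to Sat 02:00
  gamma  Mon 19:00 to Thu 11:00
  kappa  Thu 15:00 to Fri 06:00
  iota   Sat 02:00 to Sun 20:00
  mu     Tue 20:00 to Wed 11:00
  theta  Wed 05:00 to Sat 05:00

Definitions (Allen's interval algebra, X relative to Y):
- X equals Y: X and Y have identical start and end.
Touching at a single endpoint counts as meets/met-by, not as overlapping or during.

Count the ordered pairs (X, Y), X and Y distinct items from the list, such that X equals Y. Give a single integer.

Checking all 56 ordered pairs for relation 'equals'; matching pairs in alphabetical order:
No pair satisfies it.
Count: 0.

0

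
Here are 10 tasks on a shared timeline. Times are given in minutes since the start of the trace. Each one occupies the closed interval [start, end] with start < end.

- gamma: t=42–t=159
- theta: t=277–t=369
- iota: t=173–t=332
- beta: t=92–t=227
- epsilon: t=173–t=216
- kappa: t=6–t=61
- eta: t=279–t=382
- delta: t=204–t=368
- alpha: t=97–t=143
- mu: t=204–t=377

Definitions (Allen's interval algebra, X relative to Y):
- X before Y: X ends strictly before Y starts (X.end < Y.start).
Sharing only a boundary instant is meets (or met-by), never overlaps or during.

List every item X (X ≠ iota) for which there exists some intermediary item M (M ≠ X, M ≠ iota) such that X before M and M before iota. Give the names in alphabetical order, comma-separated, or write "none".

Target iota = [t=173, t=332].
Intermediaries M with M before iota: alpha, gamma, kappa.
Via alpha — items with X before alpha: kappa.
Via gamma — items with X before gamma: none.
Via kappa — items with X before kappa: none.
Union: kappa.

kappa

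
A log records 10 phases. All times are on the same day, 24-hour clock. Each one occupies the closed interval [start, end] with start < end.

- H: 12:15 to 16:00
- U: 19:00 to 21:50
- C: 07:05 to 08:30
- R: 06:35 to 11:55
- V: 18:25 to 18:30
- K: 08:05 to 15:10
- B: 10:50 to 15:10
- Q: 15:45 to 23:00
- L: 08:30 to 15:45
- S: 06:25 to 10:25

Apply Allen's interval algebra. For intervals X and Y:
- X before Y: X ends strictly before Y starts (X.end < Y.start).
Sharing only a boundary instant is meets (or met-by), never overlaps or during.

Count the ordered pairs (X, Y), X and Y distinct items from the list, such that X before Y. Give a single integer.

Checking all 90 ordered pairs for relation 'before'; matching pairs in alphabetical order:
(B, Q): B before Q ✓
(B, U): B before U ✓
(B, V): B before V ✓
(C, B): C before B ✓
(C, H): C before H ✓
(C, Q): C before Q ✓
(C, U): C before U ✓
(C, V): C before V ✓
(H, U): H before U ✓
(H, V): H before V ✓
(K, Q): K before Q ✓
(K, U): K before U ✓
(K, V): K before V ✓
(L, U): L before U ✓
(L, V): L before V ✓
(R, H): R before H ✓
(R, Q): R before Q ✓
(R, U): R before U ✓
(R, V): R before V ✓
(S, B): S before B ✓
(S, H): S before H ✓
(S, Q): S before Q ✓
(S, U): S before U ✓
(S, V): S before V ✓
... plus 1 further pairs not listed.
Count: 25.

25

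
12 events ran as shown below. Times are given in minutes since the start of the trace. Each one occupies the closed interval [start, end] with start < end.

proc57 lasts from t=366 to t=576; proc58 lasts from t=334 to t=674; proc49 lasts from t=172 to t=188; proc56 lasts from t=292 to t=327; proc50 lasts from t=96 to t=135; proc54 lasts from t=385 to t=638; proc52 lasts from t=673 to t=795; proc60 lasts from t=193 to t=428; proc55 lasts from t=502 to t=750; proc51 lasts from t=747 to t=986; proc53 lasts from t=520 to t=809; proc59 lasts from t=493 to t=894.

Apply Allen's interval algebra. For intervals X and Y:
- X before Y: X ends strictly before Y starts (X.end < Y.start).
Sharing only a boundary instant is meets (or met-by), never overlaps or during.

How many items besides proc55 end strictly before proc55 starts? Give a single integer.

4

Target proc55 = [t=502, t=750].
proc49 [t=172, t=188] → before → counts.
proc50 [t=96, t=135] → before → counts.
proc51 [t=747, t=986] → overlapped-by → no.
proc52 [t=673, t=795] → overlapped-by → no.
proc53 [t=520, t=809] → overlapped-by → no.
proc54 [t=385, t=638] → overlaps → no.
proc56 [t=292, t=327] → before → counts.
proc57 [t=366, t=576] → overlaps → no.
proc58 [t=334, t=674] → overlaps → no.
proc59 [t=493, t=894] → contains → no.
proc60 [t=193, t=428] → before → counts.
Total: 4.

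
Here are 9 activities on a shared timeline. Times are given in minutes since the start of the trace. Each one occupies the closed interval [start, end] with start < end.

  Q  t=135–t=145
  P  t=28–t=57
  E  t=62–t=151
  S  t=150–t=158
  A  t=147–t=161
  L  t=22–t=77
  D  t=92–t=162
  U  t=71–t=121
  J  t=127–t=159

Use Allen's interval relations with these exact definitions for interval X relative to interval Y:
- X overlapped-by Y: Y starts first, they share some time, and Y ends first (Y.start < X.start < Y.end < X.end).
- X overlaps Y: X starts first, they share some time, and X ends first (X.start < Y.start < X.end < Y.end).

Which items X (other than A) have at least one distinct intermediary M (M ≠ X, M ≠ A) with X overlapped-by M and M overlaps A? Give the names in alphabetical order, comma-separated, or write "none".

D, J, S

Target A = [t=147, t=161].
Intermediaries M with M overlaps A: E, J.
Via E — items with X overlapped-by E: D, J, S.
Via J — items with X overlapped-by J: none.
Union: D, J, S.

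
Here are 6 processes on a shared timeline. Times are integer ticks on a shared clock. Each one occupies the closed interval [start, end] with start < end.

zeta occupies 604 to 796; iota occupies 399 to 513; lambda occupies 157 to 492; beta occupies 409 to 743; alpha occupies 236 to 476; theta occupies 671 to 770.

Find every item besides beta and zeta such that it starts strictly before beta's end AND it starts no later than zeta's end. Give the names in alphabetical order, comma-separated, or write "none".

Conditions: its start is strictly before beta's end (X.start < 743) AND its start is no later than zeta's end (X.start <= 796).
alpha: start 236 < 743? ✓; start 236 <= 796? ✓ → yes.
iota: start 399 < 743? ✓; start 399 <= 796? ✓ → yes.
lambda: start 157 < 743? ✓; start 157 <= 796? ✓ → yes.
theta: start 671 < 743? ✓; start 671 <= 796? ✓ → yes.
Result: alpha, iota, lambda, theta.

alpha, iota, lambda, theta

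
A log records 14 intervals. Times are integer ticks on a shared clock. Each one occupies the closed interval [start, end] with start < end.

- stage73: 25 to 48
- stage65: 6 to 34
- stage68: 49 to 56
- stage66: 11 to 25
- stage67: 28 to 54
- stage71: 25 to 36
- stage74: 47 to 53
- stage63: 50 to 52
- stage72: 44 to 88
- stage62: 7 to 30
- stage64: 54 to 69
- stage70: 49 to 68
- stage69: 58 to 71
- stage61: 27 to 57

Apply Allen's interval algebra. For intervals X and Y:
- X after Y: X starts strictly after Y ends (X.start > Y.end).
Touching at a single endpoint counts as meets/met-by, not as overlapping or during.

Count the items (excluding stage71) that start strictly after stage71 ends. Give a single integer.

Target stage71 = [25, 36].
stage61 [27, 57] → overlapped-by → no.
stage62 [7, 30] → overlaps → no.
stage63 [50, 52] → after → counts.
stage64 [54, 69] → after → counts.
stage65 [6, 34] → overlaps → no.
stage66 [11, 25] → meets → no.
stage67 [28, 54] → overlapped-by → no.
stage68 [49, 56] → after → counts.
stage69 [58, 71] → after → counts.
stage70 [49, 68] → after → counts.
stage72 [44, 88] → after → counts.
stage73 [25, 48] → started-by → no.
stage74 [47, 53] → after → counts.
Total: 7.

7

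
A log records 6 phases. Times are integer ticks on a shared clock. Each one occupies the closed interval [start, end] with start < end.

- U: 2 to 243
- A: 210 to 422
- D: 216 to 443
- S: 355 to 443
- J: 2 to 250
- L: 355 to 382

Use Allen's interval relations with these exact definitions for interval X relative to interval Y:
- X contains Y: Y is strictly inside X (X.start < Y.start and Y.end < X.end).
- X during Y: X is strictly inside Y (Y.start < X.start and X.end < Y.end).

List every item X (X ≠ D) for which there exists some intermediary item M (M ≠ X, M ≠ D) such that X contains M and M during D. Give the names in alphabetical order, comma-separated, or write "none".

A

Target D = [216, 443].
Intermediaries M with M during D: L.
Via L — items with X contains L: A.
Union: A.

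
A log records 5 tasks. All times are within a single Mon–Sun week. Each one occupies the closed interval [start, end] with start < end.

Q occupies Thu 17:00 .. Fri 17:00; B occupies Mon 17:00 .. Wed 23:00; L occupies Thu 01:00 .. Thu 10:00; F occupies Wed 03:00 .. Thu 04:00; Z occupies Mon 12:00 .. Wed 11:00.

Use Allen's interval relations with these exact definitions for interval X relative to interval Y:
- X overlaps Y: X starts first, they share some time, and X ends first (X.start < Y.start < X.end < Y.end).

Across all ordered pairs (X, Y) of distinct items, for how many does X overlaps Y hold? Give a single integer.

4

Checking all 20 ordered pairs for relation 'overlaps'; matching pairs in alphabetical order:
(B, F): B overlaps F ✓
(F, L): F overlaps L ✓
(Z, B): Z overlaps B ✓
(Z, F): Z overlaps F ✓
Count: 4.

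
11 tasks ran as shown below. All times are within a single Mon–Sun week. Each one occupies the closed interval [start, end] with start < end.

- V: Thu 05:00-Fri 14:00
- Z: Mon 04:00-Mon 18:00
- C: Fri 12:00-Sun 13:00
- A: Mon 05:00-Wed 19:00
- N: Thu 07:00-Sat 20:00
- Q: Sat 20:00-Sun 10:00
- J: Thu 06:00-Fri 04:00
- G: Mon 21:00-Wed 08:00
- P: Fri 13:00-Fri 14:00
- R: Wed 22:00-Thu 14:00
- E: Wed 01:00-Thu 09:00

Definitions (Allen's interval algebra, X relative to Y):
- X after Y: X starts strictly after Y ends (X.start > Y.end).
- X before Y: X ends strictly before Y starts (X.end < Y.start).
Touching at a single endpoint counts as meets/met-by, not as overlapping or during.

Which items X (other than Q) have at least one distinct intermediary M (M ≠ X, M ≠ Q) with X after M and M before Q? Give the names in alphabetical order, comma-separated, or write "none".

C, E, G, J, N, P, R, V

Target Q = [Sat 20:00, Sun 10:00].
Intermediaries M with M before Q: A, E, G, J, P, R, V, Z.
Via A — items with X after A: C, J, N, P, R, V.
Via E — items with X after E: C, P.
Via G — items with X after G: C, J, N, P, R, V.
Via J — items with X after J: C, P.
Via P — items with X after P: none.
Via R — items with X after R: C, P.
Via V — items with X after V: none.
Via Z — items with X after Z: C, E, G, J, N, P, R, V.
Union: C, E, G, J, N, P, R, V.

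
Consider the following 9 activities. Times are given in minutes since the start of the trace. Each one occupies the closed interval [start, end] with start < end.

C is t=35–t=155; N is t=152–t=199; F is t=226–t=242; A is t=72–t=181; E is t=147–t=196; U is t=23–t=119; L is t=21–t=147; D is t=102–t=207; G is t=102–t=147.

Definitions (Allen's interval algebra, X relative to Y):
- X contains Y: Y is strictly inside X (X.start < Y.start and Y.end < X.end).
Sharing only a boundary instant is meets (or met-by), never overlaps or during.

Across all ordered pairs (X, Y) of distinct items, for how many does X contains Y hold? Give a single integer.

Checking all 72 ordered pairs for relation 'contains'; matching pairs in alphabetical order:
(A, G): A contains G ✓
(C, G): C contains G ✓
(D, E): D contains E ✓
(D, N): D contains N ✓
(L, U): L contains U ✓
Count: 5.

5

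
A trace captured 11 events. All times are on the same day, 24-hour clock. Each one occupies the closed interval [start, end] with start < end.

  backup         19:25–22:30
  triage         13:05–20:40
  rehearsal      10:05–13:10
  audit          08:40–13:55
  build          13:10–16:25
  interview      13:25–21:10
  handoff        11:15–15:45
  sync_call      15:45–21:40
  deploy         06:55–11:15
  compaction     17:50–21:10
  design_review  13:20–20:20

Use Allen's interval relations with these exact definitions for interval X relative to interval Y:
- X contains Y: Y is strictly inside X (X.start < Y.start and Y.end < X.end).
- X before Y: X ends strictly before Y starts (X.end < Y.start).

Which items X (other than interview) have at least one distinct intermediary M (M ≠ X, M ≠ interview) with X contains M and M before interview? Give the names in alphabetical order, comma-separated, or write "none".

audit

Target interview = [13:25, 21:10].
Intermediaries M with M before interview: deploy, rehearsal.
Via deploy — items with X contains deploy: none.
Via rehearsal — items with X contains rehearsal: audit.
Union: audit.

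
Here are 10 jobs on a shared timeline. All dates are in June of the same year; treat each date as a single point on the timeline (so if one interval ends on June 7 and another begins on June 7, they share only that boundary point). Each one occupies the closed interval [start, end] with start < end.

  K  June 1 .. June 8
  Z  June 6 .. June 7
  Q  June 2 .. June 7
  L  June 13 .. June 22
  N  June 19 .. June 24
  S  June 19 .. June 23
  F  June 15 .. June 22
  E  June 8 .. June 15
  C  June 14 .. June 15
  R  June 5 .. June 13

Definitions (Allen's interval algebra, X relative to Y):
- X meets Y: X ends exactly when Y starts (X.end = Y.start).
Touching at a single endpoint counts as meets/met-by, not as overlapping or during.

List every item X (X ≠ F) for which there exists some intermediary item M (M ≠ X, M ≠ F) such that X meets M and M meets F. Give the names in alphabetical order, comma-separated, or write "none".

K

Target F = [June 15, June 22].
Intermediaries M with M meets F: C, E.
Via C — items with X meets C: none.
Via E — items with X meets E: K.
Union: K.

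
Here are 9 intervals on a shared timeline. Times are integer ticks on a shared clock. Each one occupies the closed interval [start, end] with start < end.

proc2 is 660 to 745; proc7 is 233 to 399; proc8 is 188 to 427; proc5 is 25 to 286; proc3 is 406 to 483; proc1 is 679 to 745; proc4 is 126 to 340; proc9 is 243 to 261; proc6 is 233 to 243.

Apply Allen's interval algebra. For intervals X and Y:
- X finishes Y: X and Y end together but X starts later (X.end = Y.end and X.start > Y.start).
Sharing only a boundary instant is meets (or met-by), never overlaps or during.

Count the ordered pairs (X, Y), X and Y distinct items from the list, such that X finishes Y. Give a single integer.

Checking all 72 ordered pairs for relation 'finishes'; matching pairs in alphabetical order:
(proc1, proc2): proc1 finishes proc2 ✓
Count: 1.

1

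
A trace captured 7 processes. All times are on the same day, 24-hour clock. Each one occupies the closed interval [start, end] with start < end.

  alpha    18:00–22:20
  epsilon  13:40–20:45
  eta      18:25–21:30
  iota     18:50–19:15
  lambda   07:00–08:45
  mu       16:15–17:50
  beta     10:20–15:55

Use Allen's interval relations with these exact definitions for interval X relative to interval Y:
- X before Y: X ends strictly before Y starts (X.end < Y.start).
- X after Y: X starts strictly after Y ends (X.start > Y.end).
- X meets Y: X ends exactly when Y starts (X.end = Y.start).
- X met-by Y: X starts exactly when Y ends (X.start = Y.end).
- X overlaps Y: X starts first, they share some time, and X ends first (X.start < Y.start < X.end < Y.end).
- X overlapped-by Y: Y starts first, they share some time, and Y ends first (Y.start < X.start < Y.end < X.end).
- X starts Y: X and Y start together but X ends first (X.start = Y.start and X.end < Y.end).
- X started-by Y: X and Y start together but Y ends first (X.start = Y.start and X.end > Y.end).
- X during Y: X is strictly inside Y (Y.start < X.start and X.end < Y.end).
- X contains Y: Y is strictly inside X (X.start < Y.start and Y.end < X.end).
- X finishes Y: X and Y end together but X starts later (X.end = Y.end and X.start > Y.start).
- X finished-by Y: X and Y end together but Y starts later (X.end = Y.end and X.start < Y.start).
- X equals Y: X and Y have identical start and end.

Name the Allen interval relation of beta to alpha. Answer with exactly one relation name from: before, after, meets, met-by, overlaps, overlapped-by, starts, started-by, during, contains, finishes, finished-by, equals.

beta = [10:20, 15:55]; alpha = [18:00, 22:20].
Compare endpoints: beta.start < alpha.start, beta.start < alpha.end, beta.end < alpha.start, beta.end < alpha.end.
That pattern is 'before'.

before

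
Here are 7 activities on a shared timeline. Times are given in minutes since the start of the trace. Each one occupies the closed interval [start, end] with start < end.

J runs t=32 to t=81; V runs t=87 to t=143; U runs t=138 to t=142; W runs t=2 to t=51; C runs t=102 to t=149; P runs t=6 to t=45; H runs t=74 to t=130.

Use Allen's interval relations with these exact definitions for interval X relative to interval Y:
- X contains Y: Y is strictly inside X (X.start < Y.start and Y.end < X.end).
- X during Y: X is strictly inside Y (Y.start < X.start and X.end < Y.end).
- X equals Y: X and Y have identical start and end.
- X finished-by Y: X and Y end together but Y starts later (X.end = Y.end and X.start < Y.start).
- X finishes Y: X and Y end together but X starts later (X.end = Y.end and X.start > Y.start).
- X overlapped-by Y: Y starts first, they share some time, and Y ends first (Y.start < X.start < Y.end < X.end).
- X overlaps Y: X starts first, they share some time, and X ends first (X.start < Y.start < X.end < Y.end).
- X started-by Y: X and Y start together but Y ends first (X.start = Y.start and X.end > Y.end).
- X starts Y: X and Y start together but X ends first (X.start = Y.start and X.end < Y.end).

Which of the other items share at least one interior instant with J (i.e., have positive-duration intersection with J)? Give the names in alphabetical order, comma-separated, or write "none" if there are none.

H, P, W

Target J = [t=32, t=81].
C [t=102, t=149] → after → no.
H [t=74, t=130] → overlapped-by → yes.
P [t=6, t=45] → overlaps → yes.
U [t=138, t=142] → after → no.
V [t=87, t=143] → after → no.
W [t=2, t=51] → overlaps → yes.
Result: H, P, W.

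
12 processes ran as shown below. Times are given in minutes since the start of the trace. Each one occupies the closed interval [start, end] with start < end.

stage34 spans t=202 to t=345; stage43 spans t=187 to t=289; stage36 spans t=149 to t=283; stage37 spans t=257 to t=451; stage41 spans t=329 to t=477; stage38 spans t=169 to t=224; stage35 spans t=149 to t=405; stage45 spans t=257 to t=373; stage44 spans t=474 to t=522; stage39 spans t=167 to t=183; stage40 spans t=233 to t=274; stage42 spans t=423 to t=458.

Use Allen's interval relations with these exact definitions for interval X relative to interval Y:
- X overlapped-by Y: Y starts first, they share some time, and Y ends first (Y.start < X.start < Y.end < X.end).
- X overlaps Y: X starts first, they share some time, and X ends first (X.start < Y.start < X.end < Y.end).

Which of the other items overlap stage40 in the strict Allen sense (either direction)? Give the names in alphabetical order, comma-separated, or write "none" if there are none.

stage37, stage45

Target stage40 = [t=233, t=274].
stage34 [t=202, t=345] → contains → no.
stage35 [t=149, t=405] → contains → no.
stage36 [t=149, t=283] → contains → no.
stage37 [t=257, t=451] → overlapped-by → yes.
stage38 [t=169, t=224] → before → no.
stage39 [t=167, t=183] → before → no.
stage41 [t=329, t=477] → after → no.
stage42 [t=423, t=458] → after → no.
stage43 [t=187, t=289] → contains → no.
stage44 [t=474, t=522] → after → no.
stage45 [t=257, t=373] → overlapped-by → yes.
Result: stage37, stage45.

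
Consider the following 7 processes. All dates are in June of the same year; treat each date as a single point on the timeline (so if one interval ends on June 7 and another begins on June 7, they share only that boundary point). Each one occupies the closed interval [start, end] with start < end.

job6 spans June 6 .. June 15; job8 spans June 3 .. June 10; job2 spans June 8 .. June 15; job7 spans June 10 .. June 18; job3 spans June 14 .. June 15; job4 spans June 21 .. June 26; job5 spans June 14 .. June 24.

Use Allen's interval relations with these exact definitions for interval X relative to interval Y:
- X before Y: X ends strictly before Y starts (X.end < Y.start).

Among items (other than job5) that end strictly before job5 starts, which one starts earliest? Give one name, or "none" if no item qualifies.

job8

Target job5 = [June 14, June 24].
job2 [June 8, June 15] → overlaps → excluded.
job3 [June 14, June 15] → starts → excluded.
job4 [June 21, June 26] → overlapped-by → excluded.
job6 [June 6, June 15] → overlaps → excluded.
job7 [June 10, June 18] → overlaps → excluded.
job8 [June 3, June 10] → before → candidate.
Among candidates, earliest start is June 3 → job8.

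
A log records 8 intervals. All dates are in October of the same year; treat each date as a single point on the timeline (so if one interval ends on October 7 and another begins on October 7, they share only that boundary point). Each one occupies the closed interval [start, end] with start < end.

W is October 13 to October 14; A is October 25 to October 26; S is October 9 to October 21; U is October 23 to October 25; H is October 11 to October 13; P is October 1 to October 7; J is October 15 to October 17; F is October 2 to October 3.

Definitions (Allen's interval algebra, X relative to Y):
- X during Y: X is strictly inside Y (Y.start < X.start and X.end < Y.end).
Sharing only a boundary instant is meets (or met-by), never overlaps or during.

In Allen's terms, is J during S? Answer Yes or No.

Yes

J = [October 15, October 17], S = [October 9, October 21].
Actual relation of J to S: during.
Asked whether 'during' holds → Yes.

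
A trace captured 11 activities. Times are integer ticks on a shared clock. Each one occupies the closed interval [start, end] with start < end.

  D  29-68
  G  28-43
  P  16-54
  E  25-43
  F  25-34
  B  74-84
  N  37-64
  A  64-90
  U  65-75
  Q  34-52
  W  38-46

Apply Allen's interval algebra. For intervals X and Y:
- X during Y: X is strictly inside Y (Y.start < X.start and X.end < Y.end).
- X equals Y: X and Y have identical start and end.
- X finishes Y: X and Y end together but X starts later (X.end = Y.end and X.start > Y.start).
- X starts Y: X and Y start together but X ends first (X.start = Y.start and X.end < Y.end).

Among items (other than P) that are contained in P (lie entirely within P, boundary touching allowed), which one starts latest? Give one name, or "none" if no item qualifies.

Target P = [16, 54].
A [64, 90] → after → excluded.
B [74, 84] → after → excluded.
D [29, 68] → overlapped-by → excluded.
E [25, 43] → during → candidate.
F [25, 34] → during → candidate.
G [28, 43] → during → candidate.
N [37, 64] → overlapped-by → excluded.
Q [34, 52] → during → candidate.
U [65, 75] → after → excluded.
W [38, 46] → during → candidate.
Among candidates, latest start is 38 → W.

W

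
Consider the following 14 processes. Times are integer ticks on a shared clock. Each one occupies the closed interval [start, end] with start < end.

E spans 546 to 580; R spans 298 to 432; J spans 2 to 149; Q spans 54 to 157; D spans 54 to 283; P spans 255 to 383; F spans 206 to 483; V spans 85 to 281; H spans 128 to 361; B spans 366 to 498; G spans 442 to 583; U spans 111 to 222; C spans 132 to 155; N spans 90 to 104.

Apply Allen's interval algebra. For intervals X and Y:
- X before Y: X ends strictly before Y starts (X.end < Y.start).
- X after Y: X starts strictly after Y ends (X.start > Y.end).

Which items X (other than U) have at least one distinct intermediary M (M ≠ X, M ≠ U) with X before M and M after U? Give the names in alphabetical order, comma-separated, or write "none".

B, C, D, F, H, J, N, P, Q, R, V

Target U = [111, 222].
Intermediaries M with M after U: B, E, G, P, R.
Via B — items with X before B: C, D, H, J, N, Q, V.
Via E — items with X before E: B, C, D, F, H, J, N, P, Q, R, V.
Via G — items with X before G: C, D, H, J, N, P, Q, R, V.
Via P — items with X before P: C, J, N, Q.
Via R — items with X before R: C, D, J, N, Q, V.
Union: B, C, D, F, H, J, N, P, Q, R, V.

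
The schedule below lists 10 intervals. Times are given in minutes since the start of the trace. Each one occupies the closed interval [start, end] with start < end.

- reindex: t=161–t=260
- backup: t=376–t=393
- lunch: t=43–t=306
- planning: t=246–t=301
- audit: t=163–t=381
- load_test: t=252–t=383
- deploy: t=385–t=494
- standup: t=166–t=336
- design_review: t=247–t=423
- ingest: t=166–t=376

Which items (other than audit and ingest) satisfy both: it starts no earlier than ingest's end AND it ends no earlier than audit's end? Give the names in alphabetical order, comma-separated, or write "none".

backup, deploy

Conditions: its start is no earlier than ingest's end (X.start >= t=376) AND its end is no earlier than audit's end (X.end >= t=381).
backup: start t=376 >= t=376? ✓; end t=393 >= t=381? ✓ → yes.
deploy: start t=385 >= t=376? ✓; end t=494 >= t=381? ✓ → yes.
design_review: start t=247 >= t=376? ✗; end t=423 >= t=381? ✓ → no.
load_test: start t=252 >= t=376? ✗; end t=383 >= t=381? ✓ → no.
lunch: start t=43 >= t=376? ✗; end t=306 >= t=381? ✗ → no.
planning: start t=246 >= t=376? ✗; end t=301 >= t=381? ✗ → no.
reindex: start t=161 >= t=376? ✗; end t=260 >= t=381? ✗ → no.
standup: start t=166 >= t=376? ✗; end t=336 >= t=381? ✗ → no.
Result: backup, deploy.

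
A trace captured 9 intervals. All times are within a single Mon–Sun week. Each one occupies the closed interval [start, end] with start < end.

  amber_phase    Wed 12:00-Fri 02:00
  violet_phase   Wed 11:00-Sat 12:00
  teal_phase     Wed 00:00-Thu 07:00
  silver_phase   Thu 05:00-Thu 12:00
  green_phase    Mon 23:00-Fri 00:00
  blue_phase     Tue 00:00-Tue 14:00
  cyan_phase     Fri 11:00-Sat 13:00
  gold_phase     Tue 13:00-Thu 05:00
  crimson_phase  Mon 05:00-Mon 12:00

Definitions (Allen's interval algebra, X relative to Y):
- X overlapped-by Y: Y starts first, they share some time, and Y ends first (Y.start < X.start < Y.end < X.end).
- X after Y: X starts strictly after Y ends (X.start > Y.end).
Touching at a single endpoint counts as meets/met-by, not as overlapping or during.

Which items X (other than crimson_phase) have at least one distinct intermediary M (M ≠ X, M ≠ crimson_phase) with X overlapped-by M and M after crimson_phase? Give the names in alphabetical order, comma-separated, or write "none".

amber_phase, cyan_phase, gold_phase, silver_phase, teal_phase, violet_phase

Target crimson_phase = [Mon 05:00, Mon 12:00].
Intermediaries M with M after crimson_phase: amber_phase, blue_phase, cyan_phase, gold_phase, green_phase, silver_phase, teal_phase, violet_phase.
Via amber_phase — items with X overlapped-by amber_phase: none.
Via blue_phase — items with X overlapped-by blue_phase: gold_phase.
Via cyan_phase — items with X overlapped-by cyan_phase: none.
Via gold_phase — items with X overlapped-by gold_phase: amber_phase, teal_phase, violet_phase.
Via green_phase — items with X overlapped-by green_phase: amber_phase, violet_phase.
Via silver_phase — items with X overlapped-by silver_phase: none.
Via teal_phase — items with X overlapped-by teal_phase: amber_phase, silver_phase, violet_phase.
Via violet_phase — items with X overlapped-by violet_phase: cyan_phase.
Union: amber_phase, cyan_phase, gold_phase, silver_phase, teal_phase, violet_phase.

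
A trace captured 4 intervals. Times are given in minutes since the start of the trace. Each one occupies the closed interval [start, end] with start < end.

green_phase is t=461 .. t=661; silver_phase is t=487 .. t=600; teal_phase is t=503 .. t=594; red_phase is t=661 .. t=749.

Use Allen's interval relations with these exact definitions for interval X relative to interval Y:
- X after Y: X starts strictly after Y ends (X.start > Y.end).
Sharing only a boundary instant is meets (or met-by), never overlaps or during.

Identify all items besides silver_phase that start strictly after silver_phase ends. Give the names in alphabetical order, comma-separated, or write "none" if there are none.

Target silver_phase = [t=487, t=600].
green_phase [t=461, t=661] → contains → no.
red_phase [t=661, t=749] → after → yes.
teal_phase [t=503, t=594] → during → no.
Result: red_phase.

red_phase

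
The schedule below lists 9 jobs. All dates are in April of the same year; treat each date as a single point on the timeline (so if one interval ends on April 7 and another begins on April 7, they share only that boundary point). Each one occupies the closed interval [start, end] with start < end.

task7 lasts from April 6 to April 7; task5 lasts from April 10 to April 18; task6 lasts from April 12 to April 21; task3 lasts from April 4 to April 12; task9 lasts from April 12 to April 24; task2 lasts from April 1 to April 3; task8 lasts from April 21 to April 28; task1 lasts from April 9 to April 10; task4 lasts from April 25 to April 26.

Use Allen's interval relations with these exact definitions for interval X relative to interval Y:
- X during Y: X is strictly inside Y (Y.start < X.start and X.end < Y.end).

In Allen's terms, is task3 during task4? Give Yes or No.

task3 = [April 4, April 12], task4 = [April 25, April 26].
Actual relation of task3 to task4: before.
Asked whether 'during' holds → No.

No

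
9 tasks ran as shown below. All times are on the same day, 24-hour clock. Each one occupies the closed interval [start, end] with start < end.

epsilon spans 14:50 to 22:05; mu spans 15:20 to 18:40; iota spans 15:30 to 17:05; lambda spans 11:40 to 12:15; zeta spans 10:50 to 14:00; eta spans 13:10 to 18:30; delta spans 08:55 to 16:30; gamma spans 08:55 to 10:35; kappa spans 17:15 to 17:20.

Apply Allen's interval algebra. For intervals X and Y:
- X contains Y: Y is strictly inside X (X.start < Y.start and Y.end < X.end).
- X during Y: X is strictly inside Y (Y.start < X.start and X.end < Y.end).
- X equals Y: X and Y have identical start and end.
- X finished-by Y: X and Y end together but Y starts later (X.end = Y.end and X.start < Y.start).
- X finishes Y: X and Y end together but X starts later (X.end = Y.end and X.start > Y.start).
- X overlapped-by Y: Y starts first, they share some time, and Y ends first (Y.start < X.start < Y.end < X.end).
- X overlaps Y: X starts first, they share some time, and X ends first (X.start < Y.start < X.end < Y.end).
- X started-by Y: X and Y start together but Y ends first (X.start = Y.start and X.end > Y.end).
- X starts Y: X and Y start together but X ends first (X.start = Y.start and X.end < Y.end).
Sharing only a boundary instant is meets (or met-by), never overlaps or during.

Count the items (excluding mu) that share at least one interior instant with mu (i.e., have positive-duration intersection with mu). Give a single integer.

Target mu = [15:20, 18:40].
delta [08:55, 16:30] → overlaps → counts.
epsilon [14:50, 22:05] → contains → counts.
eta [13:10, 18:30] → overlaps → counts.
gamma [08:55, 10:35] → before → no.
iota [15:30, 17:05] → during → counts.
kappa [17:15, 17:20] → during → counts.
lambda [11:40, 12:15] → before → no.
zeta [10:50, 14:00] → before → no.
Total: 5.

5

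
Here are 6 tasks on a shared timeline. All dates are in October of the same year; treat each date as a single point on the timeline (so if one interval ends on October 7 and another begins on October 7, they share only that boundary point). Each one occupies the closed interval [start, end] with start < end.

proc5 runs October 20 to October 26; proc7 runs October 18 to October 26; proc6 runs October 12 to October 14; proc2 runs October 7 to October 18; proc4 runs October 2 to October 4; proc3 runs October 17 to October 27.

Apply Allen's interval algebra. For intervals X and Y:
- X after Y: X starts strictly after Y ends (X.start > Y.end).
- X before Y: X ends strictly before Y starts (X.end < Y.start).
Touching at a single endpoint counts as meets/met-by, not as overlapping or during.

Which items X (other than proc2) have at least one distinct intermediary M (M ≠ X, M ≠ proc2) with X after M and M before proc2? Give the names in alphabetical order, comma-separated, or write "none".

Target proc2 = [October 7, October 18].
Intermediaries M with M before proc2: proc4.
Via proc4 — items with X after proc4: proc3, proc5, proc6, proc7.
Union: proc3, proc5, proc6, proc7.

proc3, proc5, proc6, proc7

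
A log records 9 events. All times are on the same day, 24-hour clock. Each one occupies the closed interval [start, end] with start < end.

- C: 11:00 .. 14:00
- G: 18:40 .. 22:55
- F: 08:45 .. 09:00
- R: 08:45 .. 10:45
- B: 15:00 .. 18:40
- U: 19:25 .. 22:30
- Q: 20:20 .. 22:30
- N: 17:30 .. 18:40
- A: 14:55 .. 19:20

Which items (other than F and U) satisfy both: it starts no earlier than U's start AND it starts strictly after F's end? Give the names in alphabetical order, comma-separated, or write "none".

Q

Conditions: its start is no earlier than U's start (X.start >= 19:25) AND its start is strictly after F's end (X.start > 09:00).
A: start 14:55 >= 19:25? ✗; start 14:55 > 09:00? ✓ → no.
B: start 15:00 >= 19:25? ✗; start 15:00 > 09:00? ✓ → no.
C: start 11:00 >= 19:25? ✗; start 11:00 > 09:00? ✓ → no.
G: start 18:40 >= 19:25? ✗; start 18:40 > 09:00? ✓ → no.
N: start 17:30 >= 19:25? ✗; start 17:30 > 09:00? ✓ → no.
Q: start 20:20 >= 19:25? ✓; start 20:20 > 09:00? ✓ → yes.
R: start 08:45 >= 19:25? ✗; start 08:45 > 09:00? ✗ → no.
Result: Q.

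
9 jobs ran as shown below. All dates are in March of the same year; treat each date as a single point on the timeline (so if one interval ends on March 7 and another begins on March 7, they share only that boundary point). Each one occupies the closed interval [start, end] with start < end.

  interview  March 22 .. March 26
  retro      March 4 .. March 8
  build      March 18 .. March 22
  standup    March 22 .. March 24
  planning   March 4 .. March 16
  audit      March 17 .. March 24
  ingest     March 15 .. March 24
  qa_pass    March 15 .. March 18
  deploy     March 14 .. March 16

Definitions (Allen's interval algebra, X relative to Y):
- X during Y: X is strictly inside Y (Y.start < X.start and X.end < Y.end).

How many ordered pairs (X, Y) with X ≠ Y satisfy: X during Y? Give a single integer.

Checking all 72 ordered pairs for relation 'during'; matching pairs in alphabetical order:
(build, audit): build during audit ✓
(build, ingest): build during ingest ✓
Count: 2.

2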